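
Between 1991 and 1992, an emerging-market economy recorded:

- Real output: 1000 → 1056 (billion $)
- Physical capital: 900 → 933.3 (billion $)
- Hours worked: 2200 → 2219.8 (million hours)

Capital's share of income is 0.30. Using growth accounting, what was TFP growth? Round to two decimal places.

3.86%

Real output growth = (1056 − 1000) / 1000 = 5.6%.
Physical capital growth = (933.3 − 900) / 900 = 3.7%.
Hours worked growth = (2219.8 − 2200) / 2200 = 0.9%.
Labor's share = 1 − 0.3 = 0.7.
Physical capital: 0.3 × 3.7 = 1.11 pp.
Hours worked: 0.7 × 0.9 = 0.63 pp.
TFP growth = 5.6 − 1.74 = 3.86%.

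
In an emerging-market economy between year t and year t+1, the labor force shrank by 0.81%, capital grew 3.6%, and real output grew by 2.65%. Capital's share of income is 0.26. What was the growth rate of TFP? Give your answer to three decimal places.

Labor's share = 1 − 0.26 = 0.74.
Capital: 0.26 × 3.6 = 0.936 pp.
The labor force: 0.74 × (-0.81) = -0.5994 pp.
TFP growth = 2.65 − 0.3366 = 2.3134%.

2.313%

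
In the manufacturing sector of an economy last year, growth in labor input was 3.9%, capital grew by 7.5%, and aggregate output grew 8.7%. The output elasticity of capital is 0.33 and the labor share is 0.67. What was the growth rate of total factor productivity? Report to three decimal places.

3.612%

Labor's share = 1 − 0.33 = 0.67.
Capital: 0.33 × 7.5 = 2.475 pp.
Labor input: 0.67 × 3.9 = 2.613 pp.
TFP growth = 8.7 − 5.088 = 3.612%.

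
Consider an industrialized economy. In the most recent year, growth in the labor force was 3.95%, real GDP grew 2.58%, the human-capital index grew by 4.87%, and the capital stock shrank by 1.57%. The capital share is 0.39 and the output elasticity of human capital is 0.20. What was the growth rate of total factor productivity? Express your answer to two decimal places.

Total factor productivity grew 0.60%.

Labor's share = 1 − 0.39 − 0.2 = 0.41.
The capital stock: 0.39 × (-1.57) = -0.6123 pp.
The human-capital index: 0.2 × 4.87 = 0.974 pp.
The labor force: 0.41 × 3.95 = 1.6195 pp.
TFP growth = 2.58 − 1.9812 = 0.5988%.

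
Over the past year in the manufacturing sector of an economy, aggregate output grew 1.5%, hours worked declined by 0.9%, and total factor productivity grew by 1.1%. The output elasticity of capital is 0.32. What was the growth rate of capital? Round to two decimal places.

3.16%

Labor's share = 1 − 0.32 = 0.68.
gY = gA + 0.68×(-0.9) + 0.32×g.
0.32×g = 1.5 − 1.1 + 0.612 = 1.012.
g = 1.012 / 0.32 = 3.1625%.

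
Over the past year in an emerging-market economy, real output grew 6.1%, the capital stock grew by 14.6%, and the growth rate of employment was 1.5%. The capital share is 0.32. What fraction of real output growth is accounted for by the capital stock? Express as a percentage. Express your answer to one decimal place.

The capital stock contributed 0.32 × 14.6 = 4.672 pp.
Share of growth = 4.672 / 6.1 × 100 = 76.59%.

76.6%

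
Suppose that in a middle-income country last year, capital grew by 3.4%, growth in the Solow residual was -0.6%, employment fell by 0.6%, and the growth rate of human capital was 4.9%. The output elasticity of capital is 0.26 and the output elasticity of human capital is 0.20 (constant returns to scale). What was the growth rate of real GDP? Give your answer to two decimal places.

Labor's share = 1 − 0.26 − 0.2 = 0.54.
Capital: 0.26 × 3.4 = 0.884 pp.
Human capital: 0.2 × 4.9 = 0.98 pp.
Employment: 0.54 × (-0.6) = -0.324 pp.
Output growth = -0.6 + 1.54 = 0.94%.

Real GDP grew 0.94%.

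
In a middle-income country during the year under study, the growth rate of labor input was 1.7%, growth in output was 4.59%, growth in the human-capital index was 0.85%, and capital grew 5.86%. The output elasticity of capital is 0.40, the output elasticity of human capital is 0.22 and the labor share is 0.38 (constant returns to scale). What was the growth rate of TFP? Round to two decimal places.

Labor's share = 1 − 0.4 − 0.22 = 0.38.
Capital: 0.4 × 5.86 = 2.344 pp.
The human-capital index: 0.22 × 0.85 = 0.187 pp.
Labor input: 0.38 × 1.7 = 0.646 pp.
TFP growth = 4.59 − 3.177 = 1.413%.

TFP growth was 1.41%.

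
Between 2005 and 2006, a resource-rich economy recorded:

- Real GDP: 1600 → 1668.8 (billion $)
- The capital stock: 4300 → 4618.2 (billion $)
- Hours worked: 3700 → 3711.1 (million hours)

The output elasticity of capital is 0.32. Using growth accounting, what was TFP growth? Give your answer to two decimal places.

Real GDP growth = (1668.8 − 1600) / 1600 = 4.3%.
The capital stock growth = (4618.2 − 4300) / 4300 = 7.4%.
Hours worked growth = (3711.1 − 3700) / 3700 = 0.3%.
Labor's share = 1 − 0.32 = 0.68.
The capital stock: 0.32 × 7.4 = 2.368 pp.
Hours worked: 0.68 × 0.3 = 0.204 pp.
TFP growth = 4.3 − 2.572 = 1.728%.

1.73%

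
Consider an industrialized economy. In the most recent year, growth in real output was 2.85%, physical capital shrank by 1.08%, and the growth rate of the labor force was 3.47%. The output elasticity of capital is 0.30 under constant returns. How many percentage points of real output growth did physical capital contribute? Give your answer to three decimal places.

Contribution = share × growth = 0.3 × (-1.08) = -0.324 pp.

-0.324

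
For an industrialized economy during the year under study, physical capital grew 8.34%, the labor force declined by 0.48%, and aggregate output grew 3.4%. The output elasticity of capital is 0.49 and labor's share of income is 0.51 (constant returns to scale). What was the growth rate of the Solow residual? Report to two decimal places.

Labor's share = 1 − 0.49 = 0.51.
Physical capital: 0.49 × 8.34 = 4.0866 pp.
The labor force: 0.51 × (-0.48) = -0.2448 pp.
TFP growth = 3.4 − 3.8418 = -0.4418%.

-0.44%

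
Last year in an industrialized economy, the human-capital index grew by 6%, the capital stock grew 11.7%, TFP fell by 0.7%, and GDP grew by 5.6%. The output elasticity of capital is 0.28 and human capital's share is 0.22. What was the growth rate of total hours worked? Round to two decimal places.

3.41%

Labor's share = 1 − 0.28 − 0.22 = 0.5.
gY = gA + 0.28×11.7 + 0.22×6 + 0.5×g.
0.5×g = 5.6 + 0.7 − 4.596 = 1.704.
g = 1.704 / 0.5 = 3.408%.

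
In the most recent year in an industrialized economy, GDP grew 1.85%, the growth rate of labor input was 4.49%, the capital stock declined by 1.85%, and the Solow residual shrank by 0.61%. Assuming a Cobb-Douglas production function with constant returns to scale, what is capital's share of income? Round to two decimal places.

gY = gA + α·gK + (1−α)·gL, so gY − gA − gL = α(gK − gL).
1.85 + 0.61 − 4.49 = α × (-1.85 − 4.49).
-2.03 = -6.34 α, so α = 0.3202.

Capital's share of income is 0.32.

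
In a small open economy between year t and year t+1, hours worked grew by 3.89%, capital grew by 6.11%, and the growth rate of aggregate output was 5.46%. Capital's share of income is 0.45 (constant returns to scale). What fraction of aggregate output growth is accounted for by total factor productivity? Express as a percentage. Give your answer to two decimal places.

Labor's share = 1 − 0.45 = 0.55.
Capital: 0.45 × 6.11 = 2.7495 pp.
Hours worked: 0.55 × 3.89 = 2.1395 pp.
TFP growth = 5.46 − 4.889 = 0.571%.
TFP share of growth = 0.571 / 5.46 × 100 = 10.4579%.

Total factor productivity accounted for 10.46% of growth.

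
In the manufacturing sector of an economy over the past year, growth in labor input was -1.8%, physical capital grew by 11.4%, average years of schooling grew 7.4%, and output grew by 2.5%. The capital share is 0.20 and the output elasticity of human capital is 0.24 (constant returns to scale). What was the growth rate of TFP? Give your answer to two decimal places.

-0.55%

Labor's share = 1 − 0.2 − 0.24 = 0.56.
Physical capital: 0.2 × 11.4 = 2.28 pp.
Average years of schooling: 0.24 × 7.4 = 1.776 pp.
Labor input: 0.56 × (-1.8) = -1.008 pp.
TFP growth = 2.5 − 3.048 = -0.548%.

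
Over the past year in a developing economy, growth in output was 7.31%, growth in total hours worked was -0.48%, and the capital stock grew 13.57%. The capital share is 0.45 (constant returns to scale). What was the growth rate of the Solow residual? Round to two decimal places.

The Solow residual growth was 1.47%.

Labor's share = 1 − 0.45 = 0.55.
The capital stock: 0.45 × 13.57 = 6.1065 pp.
Total hours worked: 0.55 × (-0.48) = -0.264 pp.
TFP growth = 7.31 − 5.8425 = 1.4675%.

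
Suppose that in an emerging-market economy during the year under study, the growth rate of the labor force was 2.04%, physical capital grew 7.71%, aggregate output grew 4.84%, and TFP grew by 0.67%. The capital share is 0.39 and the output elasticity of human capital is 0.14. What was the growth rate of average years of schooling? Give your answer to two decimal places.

Average years of schooling growth was 1.46%.

Labor's share = 1 − 0.39 − 0.14 = 0.47.
gY = gA + 0.39×7.71 + 0.47×2.04 + 0.14×g.
0.14×g = 4.84 − 0.67 − 3.9657 = 0.2043.
g = 0.2043 / 0.14 = 1.4593%.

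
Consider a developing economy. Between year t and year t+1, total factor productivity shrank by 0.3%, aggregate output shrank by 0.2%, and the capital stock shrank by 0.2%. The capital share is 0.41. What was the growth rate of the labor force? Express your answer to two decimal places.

The labor force grew 0.31%.

Labor's share = 1 − 0.41 = 0.59.
gY = gA + 0.41×(-0.2) + 0.59×g.
0.59×g = -0.2 + 0.3 + 0.082 = 0.182.
g = 0.182 / 0.59 = 0.3085%.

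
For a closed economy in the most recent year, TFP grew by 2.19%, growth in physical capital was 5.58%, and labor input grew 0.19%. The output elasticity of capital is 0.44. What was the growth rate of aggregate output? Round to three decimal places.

Labor's share = 1 − 0.44 = 0.56.
Physical capital: 0.44 × 5.58 = 2.4552 pp.
Labor input: 0.56 × 0.19 = 0.1064 pp.
Output growth = 2.19 + 2.5616 = 4.7516%.

Aggregate output grew 4.752%.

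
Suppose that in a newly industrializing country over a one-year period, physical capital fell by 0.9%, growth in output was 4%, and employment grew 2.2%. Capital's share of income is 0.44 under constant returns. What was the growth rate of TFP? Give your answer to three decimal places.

Labor's share = 1 − 0.44 = 0.56.
Physical capital: 0.44 × (-0.9) = -0.396 pp.
Employment: 0.56 × 2.2 = 1.232 pp.
TFP growth = 4 − 0.836 = 3.164%.

TFP growth was 3.164%.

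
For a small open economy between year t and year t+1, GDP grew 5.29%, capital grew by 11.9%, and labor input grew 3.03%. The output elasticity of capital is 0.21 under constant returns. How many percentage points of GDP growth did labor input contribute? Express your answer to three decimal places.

2.394

Labor's share = 1 − 0.21 = 0.79.
Contribution = share × growth = 0.79 × 3.03 = 2.3937 pp.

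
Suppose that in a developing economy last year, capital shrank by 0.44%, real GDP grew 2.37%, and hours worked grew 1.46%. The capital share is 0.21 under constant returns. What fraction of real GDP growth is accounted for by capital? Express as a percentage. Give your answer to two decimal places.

-3.90%

Capital contributed 0.21 × (-0.44) = -0.0924 pp.
Share of growth = -0.0924 / 2.37 × 100 = -3.8987%.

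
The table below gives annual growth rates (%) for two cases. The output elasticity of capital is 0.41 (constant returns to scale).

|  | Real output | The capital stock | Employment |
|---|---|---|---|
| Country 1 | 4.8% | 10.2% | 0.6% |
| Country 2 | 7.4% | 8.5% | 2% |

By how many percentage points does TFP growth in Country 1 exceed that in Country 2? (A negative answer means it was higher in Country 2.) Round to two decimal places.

Labor's share = 1 − 0.41 = 0.59.
Country 1: TFP = 4.8 − 4.182 − 0.354 = 0.264%.
Country 2: TFP = 7.4 − 3.485 − 1.18 = 2.735%.
Difference = 0.264 − (2.735) = -2.471 pp.

-2.47 percentage points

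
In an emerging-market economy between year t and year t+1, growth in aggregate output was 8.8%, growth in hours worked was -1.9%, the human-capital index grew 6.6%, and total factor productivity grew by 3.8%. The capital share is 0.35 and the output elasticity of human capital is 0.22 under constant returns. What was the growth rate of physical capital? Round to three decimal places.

12.471%

Labor's share = 1 − 0.35 − 0.22 = 0.43.
gY = gA + 0.22×6.6 + 0.43×(-1.9) + 0.35×g.
0.35×g = 8.8 − 3.8 − 0.635 = 4.365.
g = 4.365 / 0.35 = 12.47143%.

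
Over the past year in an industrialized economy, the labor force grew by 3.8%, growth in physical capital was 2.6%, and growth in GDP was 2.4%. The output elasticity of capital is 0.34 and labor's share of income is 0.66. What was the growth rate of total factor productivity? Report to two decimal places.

Labor's share = 1 − 0.34 = 0.66.
Physical capital: 0.34 × 2.6 = 0.884 pp.
The labor force: 0.66 × 3.8 = 2.508 pp.
TFP growth = 2.4 − 3.392 = -0.992%.

-0.99%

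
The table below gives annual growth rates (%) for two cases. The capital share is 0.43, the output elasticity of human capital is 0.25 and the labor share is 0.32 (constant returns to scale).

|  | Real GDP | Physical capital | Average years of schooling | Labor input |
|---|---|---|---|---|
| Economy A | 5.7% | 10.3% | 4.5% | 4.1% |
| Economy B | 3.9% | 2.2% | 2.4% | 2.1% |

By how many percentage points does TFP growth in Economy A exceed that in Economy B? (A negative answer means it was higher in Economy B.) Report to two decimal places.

-2.85 percentage points

Labor's share = 1 − 0.43 − 0.25 = 0.32.
Economy A: TFP = 5.7 − 4.429 − 1.125 − 1.312 = -1.166%.
Economy B: TFP = 3.9 − 0.946 − 0.6 − 0.672 = 1.682%.
Difference = -1.166 − (1.682) = -2.848 pp.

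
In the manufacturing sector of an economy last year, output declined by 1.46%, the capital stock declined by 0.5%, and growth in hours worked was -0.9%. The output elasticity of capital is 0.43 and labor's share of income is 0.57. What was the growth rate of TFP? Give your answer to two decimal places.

Labor's share = 1 − 0.43 = 0.57.
The capital stock: 0.43 × (-0.5) = -0.215 pp.
Hours worked: 0.57 × (-0.9) = -0.513 pp.
TFP growth = -1.46 + 0.728 = -0.732%.

-0.73%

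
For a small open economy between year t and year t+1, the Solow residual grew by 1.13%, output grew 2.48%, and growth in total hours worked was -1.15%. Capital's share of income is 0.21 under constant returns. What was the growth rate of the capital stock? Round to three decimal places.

10.755%

Labor's share = 1 − 0.21 = 0.79.
gY = gA + 0.79×(-1.15) + 0.21×g.
0.21×g = 2.48 − 1.13 + 0.9085 = 2.2585.
g = 2.2585 / 0.21 = 10.75476%.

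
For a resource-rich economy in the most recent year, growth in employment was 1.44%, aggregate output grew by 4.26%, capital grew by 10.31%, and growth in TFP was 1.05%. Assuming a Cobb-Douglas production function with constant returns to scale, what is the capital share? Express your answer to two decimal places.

gY = gA + α·gK + (1−α)·gL, so gY − gA − gL = α(gK − gL).
4.26 − 1.05 − 1.44 = α × (10.31 − 1.44).
1.77 = 8.87 α, so α = 0.1995.

α = 0.20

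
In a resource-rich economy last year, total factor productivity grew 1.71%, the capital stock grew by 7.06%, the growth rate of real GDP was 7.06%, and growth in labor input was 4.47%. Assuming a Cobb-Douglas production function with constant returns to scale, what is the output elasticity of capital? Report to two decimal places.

α = 0.34

gY = gA + α·gK + (1−α)·gL, so gY − gA − gL = α(gK − gL).
7.06 − 1.71 − 4.47 = α × (7.06 − 4.47).
0.88 = 2.59 α, so α = 0.3398.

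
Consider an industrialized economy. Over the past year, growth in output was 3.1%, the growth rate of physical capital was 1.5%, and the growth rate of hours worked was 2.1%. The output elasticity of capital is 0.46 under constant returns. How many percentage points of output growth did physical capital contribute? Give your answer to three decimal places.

0.690

Contribution = share × growth = 0.46 × 1.5 = 0.69 pp.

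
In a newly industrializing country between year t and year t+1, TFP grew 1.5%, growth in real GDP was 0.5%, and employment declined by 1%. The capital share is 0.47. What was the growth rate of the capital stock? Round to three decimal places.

-1.000%

Labor's share = 1 − 0.47 = 0.53.
gY = gA + 0.53×(-1) + 0.47×g.
0.47×g = 0.5 − 1.5 + 0.53 = -0.47.
g = -0.47 / 0.47 = -1%.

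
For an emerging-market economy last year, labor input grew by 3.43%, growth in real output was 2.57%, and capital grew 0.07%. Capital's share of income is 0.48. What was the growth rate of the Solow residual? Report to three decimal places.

Labor's share = 1 − 0.48 = 0.52.
Capital: 0.48 × 0.07 = 0.0336 pp.
Labor input: 0.52 × 3.43 = 1.7836 pp.
TFP growth = 2.57 − 1.8172 = 0.7528%.

0.753%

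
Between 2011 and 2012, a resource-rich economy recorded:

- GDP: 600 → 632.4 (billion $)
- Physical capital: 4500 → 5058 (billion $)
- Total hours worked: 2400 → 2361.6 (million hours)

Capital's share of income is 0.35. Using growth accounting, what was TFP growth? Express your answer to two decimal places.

GDP growth = (632.4 − 600) / 600 = 5.4%.
Physical capital growth = (5058 − 4500) / 4500 = 12.4%.
Total hours worked growth = (2361.6 − 2400) / 2400 = -1.6%.
Labor's share = 1 − 0.35 = 0.65.
Physical capital: 0.35 × 12.4 = 4.34 pp.
Total hours worked: 0.65 × (-1.6) = -1.04 pp.
TFP growth = 5.4 − 3.3 = 2.1%.

TFP growth was 2.10%.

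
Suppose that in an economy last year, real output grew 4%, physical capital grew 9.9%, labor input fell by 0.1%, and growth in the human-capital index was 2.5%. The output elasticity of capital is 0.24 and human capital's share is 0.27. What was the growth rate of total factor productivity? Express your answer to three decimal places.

0.998%

Labor's share = 1 − 0.24 − 0.27 = 0.49.
Physical capital: 0.24 × 9.9 = 2.376 pp.
The human-capital index: 0.27 × 2.5 = 0.675 pp.
Labor input: 0.49 × (-0.1) = -0.049 pp.
TFP growth = 4 − 3.002 = 0.998%.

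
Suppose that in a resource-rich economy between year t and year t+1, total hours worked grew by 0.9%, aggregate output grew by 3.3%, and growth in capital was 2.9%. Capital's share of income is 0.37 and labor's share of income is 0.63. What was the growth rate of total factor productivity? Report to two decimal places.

1.66%

Labor's share = 1 − 0.37 = 0.63.
Capital: 0.37 × 2.9 = 1.073 pp.
Total hours worked: 0.63 × 0.9 = 0.567 pp.
TFP growth = 3.3 − 1.64 = 1.66%.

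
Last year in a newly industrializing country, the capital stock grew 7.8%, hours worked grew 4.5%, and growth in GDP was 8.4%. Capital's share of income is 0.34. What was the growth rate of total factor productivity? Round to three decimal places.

Total factor productivity growth was 2.778%.

Labor's share = 1 − 0.34 = 0.66.
The capital stock: 0.34 × 7.8 = 2.652 pp.
Hours worked: 0.66 × 4.5 = 2.97 pp.
TFP growth = 8.4 − 5.622 = 2.778%.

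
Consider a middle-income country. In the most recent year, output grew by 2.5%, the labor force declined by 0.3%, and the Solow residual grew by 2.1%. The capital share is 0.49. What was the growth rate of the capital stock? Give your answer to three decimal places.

1.129%

Labor's share = 1 − 0.49 = 0.51.
gY = gA + 0.51×(-0.3) + 0.49×g.
0.49×g = 2.5 − 2.1 + 0.153 = 0.553.
g = 0.553 / 0.49 = 1.12857%.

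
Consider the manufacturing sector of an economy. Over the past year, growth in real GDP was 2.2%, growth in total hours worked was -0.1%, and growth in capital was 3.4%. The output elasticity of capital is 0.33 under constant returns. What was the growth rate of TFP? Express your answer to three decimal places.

Labor's share = 1 − 0.33 = 0.67.
Capital: 0.33 × 3.4 = 1.122 pp.
Total hours worked: 0.67 × (-0.1) = -0.067 pp.
TFP growth = 2.2 − 1.055 = 1.145%.

1.145%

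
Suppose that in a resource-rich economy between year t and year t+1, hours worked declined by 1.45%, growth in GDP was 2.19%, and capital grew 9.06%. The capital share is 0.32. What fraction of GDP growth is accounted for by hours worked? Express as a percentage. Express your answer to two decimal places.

Labor's share = 1 − 0.32 = 0.68.
Hours worked contributed 0.68 × (-1.45) = -0.986 pp.
Share of growth = -0.986 / 2.19 × 100 = -45.0228%.

Hours worked accounted for -45.02% of growth.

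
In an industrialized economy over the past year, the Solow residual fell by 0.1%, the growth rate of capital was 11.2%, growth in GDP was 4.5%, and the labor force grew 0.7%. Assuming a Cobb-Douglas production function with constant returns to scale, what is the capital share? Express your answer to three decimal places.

gY = gA + α·gK + (1−α)·gL, so gY − gA − gL = α(gK − gL).
4.5 + 0.1 − 0.7 = α × (11.2 − 0.7).
3.9 = 10.5 α, so α = 0.37143.

0.371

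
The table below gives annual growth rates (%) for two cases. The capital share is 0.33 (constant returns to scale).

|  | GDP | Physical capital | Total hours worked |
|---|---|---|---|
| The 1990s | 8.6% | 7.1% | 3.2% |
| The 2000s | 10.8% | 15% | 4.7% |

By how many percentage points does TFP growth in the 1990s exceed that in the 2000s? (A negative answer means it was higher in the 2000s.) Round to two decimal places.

Labor's share = 1 − 0.33 = 0.67.
The 1990s: TFP = 8.6 − 2.343 − 2.144 = 4.113%.
The 2000s: TFP = 10.8 − 4.95 − 3.149 = 2.701%.
Difference = 4.113 − (2.701) = 1.412 pp.

1.41 percentage points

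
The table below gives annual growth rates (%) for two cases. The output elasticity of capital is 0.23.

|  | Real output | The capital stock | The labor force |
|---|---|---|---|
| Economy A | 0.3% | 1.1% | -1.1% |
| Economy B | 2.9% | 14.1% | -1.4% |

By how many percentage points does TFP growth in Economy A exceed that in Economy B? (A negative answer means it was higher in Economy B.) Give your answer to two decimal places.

0.16 percentage points

Labor's share = 1 − 0.23 = 0.77.
Economy A: TFP = 0.3 − 0.253 + 0.847 = 0.894%.
Economy B: TFP = 2.9 − 3.243 + 1.078 = 0.735%.
Difference = 0.894 − (0.735) = 0.159 pp.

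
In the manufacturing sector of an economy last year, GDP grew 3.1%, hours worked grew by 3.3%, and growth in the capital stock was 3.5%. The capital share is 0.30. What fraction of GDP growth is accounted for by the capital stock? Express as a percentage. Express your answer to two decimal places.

The capital stock contributed 0.3 × 3.5 = 1.05 pp.
Share of growth = 1.05 / 3.1 × 100 = 33.871%.

33.87%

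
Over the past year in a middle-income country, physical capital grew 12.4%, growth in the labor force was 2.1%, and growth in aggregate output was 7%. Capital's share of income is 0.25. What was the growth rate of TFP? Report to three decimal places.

2.325%

Labor's share = 1 − 0.25 = 0.75.
Physical capital: 0.25 × 12.4 = 3.1 pp.
The labor force: 0.75 × 2.1 = 1.575 pp.
TFP growth = 7 − 4.675 = 2.325%.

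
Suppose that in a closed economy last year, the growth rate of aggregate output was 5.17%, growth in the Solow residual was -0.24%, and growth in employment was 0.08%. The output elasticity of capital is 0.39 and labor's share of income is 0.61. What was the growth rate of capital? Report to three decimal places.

Labor's share = 1 − 0.39 = 0.61.
gY = gA + 0.61×0.08 + 0.39×g.
0.39×g = 5.17 + 0.24 − 0.0488 = 5.3612.
g = 5.3612 / 0.39 = 13.74667%.

13.747%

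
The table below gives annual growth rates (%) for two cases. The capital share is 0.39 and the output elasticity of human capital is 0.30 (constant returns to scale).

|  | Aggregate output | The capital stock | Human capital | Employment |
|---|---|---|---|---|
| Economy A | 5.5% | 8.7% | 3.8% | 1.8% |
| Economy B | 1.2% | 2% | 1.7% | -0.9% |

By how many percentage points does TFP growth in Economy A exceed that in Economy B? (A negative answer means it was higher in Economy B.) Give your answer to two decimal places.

0.22 percentage points

Labor's share = 1 − 0.39 − 0.3 = 0.31.
Economy A: TFP = 5.5 − 3.393 − 1.14 − 0.558 = 0.409%.
Economy B: TFP = 1.2 − 0.78 − 0.51 + 0.279 = 0.189%.
Difference = 0.409 − (0.189) = 0.22 pp.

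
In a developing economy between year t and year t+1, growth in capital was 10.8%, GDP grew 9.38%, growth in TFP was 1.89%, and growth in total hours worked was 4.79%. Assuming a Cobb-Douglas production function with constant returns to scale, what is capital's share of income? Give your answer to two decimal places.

α = 0.45

gY = gA + α·gK + (1−α)·gL, so gY − gA − gL = α(gK − gL).
9.38 − 1.89 − 4.79 = α × (10.8 − 4.79).
2.7 = 6.01 α, so α = 0.4493.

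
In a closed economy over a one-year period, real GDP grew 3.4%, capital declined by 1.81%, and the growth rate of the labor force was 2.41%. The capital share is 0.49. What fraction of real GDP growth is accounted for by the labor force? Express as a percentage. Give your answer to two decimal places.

Labor's share = 1 − 0.49 = 0.51.
The labor force contributed 0.51 × 2.41 = 1.2291 pp.
Share of growth = 1.2291 / 3.4 × 100 = 36.15%.

The labor force accounted for 36.15% of growth.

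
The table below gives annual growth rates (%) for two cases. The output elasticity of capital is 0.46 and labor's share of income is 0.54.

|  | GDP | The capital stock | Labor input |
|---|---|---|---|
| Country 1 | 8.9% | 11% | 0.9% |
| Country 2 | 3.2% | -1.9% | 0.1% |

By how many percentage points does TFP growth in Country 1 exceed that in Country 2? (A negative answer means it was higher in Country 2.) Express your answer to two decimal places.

-0.67 percentage points

Labor's share = 1 − 0.46 = 0.54.
Country 1: TFP = 8.9 − 5.06 − 0.486 = 3.354%.
Country 2: TFP = 3.2 + 0.874 − 0.054 = 4.02%.
Difference = 3.354 − (4.02) = -0.666 pp.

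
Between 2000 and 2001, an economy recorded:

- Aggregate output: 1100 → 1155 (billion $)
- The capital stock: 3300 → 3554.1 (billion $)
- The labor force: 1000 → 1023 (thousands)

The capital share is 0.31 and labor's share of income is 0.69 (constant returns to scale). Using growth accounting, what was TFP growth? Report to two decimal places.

1.03%

Aggregate output growth = (1155 − 1100) / 1100 = 5%.
The capital stock growth = (3554.1 − 3300) / 3300 = 7.7%.
The labor force growth = (1023 − 1000) / 1000 = 2.3%.
Labor's share = 1 − 0.31 = 0.69.
The capital stock: 0.31 × 7.7 = 2.387 pp.
The labor force: 0.69 × 2.3 = 1.587 pp.
TFP growth = 5 − 3.974 = 1.026%.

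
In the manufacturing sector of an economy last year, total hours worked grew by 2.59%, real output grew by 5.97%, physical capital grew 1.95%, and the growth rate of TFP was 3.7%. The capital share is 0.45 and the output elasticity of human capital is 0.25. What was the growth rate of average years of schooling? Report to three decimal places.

Labor's share = 1 − 0.45 − 0.25 = 0.3.
gY = gA + 0.45×1.95 + 0.3×2.59 + 0.25×g.
0.25×g = 5.97 − 3.7 − 1.6545 = 0.6155.
g = 0.6155 / 0.25 = 2.462%.

Average years of schooling growth was 2.462%.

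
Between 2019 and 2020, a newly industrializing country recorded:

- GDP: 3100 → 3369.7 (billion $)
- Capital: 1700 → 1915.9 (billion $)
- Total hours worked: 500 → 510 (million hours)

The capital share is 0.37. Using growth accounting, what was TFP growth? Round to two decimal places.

2.74%

GDP growth = (3369.7 − 3100) / 3100 = 8.7%.
Capital growth = (1915.9 − 1700) / 1700 = 12.7%.
Total hours worked growth = (510 − 500) / 500 = 2%.
Labor's share = 1 − 0.37 = 0.63.
Capital: 0.37 × 12.7 = 4.699 pp.
Total hours worked: 0.63 × 2 = 1.26 pp.
TFP growth = 8.7 − 5.959 = 2.741%.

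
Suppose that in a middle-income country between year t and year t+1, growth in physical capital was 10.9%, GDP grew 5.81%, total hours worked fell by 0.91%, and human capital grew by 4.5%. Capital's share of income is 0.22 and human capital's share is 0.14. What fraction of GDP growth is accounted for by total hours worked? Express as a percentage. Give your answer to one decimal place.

Labor's share = 1 − 0.22 − 0.14 = 0.64.
Total hours worked contributed 0.64 × (-0.91) = -0.5824 pp.
Share of growth = -0.5824 / 5.81 × 100 = -10.024%.

Total hours worked accounted for -10.0% of growth.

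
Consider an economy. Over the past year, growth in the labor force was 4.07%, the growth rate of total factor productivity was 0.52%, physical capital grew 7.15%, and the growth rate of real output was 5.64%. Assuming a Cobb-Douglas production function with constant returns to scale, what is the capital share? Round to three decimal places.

gY = gA + α·gK + (1−α)·gL, so gY − gA − gL = α(gK − gL).
5.64 − 0.52 − 4.07 = α × (7.15 − 4.07).
1.05 = 3.08 α, so α = 0.34091.

α = 0.341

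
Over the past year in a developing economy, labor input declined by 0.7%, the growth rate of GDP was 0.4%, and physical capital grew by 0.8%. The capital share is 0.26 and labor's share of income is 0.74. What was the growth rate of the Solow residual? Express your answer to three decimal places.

0.710%

Labor's share = 1 − 0.26 = 0.74.
Physical capital: 0.26 × 0.8 = 0.208 pp.
Labor input: 0.74 × (-0.7) = -0.518 pp.
TFP growth = 0.4 + 0.31 = 0.71%.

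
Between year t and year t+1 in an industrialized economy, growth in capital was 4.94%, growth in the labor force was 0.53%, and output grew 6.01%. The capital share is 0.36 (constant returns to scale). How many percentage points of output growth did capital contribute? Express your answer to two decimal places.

Contribution = share × growth = 0.36 × 4.94 = 1.7784 pp.

1.78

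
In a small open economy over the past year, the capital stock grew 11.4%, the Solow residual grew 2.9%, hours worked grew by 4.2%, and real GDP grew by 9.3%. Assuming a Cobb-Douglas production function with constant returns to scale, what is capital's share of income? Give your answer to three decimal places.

gY = gA + α·gK + (1−α)·gL, so gY − gA − gL = α(gK − gL).
9.3 − 2.9 − 4.2 = α × (11.4 − 4.2).
2.2 = 7.2 α, so α = 0.30556.

Capital's share of income is 0.306.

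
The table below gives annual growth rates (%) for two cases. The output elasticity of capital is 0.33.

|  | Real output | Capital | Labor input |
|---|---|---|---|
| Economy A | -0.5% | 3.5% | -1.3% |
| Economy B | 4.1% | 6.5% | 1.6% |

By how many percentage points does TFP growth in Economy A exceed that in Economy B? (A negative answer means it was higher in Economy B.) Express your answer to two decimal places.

-1.67 percentage points

Labor's share = 1 − 0.33 = 0.67.
Economy A: TFP = -0.5 − 1.155 + 0.871 = -0.784%.
Economy B: TFP = 4.1 − 2.145 − 1.072 = 0.883%.
Difference = -0.784 − (0.883) = -1.667 pp.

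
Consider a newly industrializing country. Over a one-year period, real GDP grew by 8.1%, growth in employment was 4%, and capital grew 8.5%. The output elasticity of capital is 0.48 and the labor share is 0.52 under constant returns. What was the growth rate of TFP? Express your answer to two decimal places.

Labor's share = 1 − 0.48 = 0.52.
Capital: 0.48 × 8.5 = 4.08 pp.
Employment: 0.52 × 4 = 2.08 pp.
TFP growth = 8.1 − 6.16 = 1.94%.

1.94%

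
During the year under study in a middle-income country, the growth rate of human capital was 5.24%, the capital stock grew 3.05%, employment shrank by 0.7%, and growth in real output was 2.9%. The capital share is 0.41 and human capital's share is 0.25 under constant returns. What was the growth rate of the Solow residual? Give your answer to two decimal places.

The Solow residual growth was 0.58%.

Labor's share = 1 − 0.41 − 0.25 = 0.34.
The capital stock: 0.41 × 3.05 = 1.2505 pp.
Human capital: 0.25 × 5.24 = 1.31 pp.
Employment: 0.34 × (-0.7) = -0.238 pp.
TFP growth = 2.9 − 2.3225 = 0.5775%.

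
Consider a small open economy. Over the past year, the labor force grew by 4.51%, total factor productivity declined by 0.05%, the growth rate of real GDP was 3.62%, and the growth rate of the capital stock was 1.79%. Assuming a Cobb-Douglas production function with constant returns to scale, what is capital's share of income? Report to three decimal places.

gY = gA + α·gK + (1−α)·gL, so gY − gA − gL = α(gK − gL).
3.62 + 0.05 − 4.51 = α × (1.79 − 4.51).
-0.84 = -2.72 α, so α = 0.30882.

Capital's share of income is 0.309.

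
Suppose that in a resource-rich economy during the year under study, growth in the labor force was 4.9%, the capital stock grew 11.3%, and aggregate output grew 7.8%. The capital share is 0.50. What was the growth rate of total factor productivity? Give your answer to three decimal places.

-0.300%

Labor's share = 1 − 0.5 = 0.5.
The capital stock: 0.5 × 11.3 = 5.65 pp.
The labor force: 0.5 × 4.9 = 2.45 pp.
TFP growth = 7.8 − 8.1 = -0.3%.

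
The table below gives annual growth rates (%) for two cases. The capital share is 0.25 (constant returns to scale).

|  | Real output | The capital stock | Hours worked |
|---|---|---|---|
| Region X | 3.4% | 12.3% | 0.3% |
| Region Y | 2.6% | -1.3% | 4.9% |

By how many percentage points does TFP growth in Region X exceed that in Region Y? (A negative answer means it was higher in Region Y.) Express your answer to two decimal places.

Labor's share = 1 − 0.25 = 0.75.
Region X: TFP = 3.4 − 3.075 − 0.225 = 0.1%.
Region Y: TFP = 2.6 + 0.325 − 3.675 = -0.75%.
Difference = 0.1 − (-0.75) = 0.85 pp.

0.85 percentage points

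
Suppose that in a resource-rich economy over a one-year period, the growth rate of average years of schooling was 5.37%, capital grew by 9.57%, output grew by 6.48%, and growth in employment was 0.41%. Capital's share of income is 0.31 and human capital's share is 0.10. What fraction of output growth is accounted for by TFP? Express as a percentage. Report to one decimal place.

Labor's share = 1 − 0.31 − 0.1 = 0.59.
Capital: 0.31 × 9.57 = 2.9667 pp.
Average years of schooling: 0.1 × 5.37 = 0.537 pp.
Employment: 0.59 × 0.41 = 0.2419 pp.
TFP growth = 6.48 − 3.7456 = 2.7344%.
TFP share of growth = 2.7344 / 6.48 × 100 = 42.198%.

42.2%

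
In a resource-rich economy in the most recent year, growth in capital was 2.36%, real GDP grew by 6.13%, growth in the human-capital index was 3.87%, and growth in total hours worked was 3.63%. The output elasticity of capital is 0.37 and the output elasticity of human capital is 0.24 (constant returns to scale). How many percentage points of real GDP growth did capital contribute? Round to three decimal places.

Contribution = share × growth = 0.37 × 2.36 = 0.8732 pp.

0.873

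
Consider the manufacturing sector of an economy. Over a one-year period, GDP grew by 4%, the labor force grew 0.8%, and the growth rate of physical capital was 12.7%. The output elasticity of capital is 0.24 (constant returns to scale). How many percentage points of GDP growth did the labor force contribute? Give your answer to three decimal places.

0.608 percentage points

Labor's share = 1 − 0.24 = 0.76.
Contribution = share × growth = 0.76 × 0.8 = 0.608 pp.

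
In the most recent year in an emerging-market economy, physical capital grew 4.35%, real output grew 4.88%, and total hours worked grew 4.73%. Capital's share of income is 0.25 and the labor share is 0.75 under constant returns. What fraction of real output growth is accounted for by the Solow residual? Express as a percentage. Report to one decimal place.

5.0%

Labor's share = 1 − 0.25 = 0.75.
Physical capital: 0.25 × 4.35 = 1.0875 pp.
Total hours worked: 0.75 × 4.73 = 3.5475 pp.
TFP growth = 4.88 − 4.635 = 0.245%.
TFP share of growth = 0.245 / 4.88 × 100 = 5.02%.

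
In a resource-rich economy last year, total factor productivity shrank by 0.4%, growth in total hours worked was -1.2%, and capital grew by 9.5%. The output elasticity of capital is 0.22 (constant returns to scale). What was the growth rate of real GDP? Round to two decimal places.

0.75%

Labor's share = 1 − 0.22 = 0.78.
Capital: 0.22 × 9.5 = 2.09 pp.
Total hours worked: 0.78 × (-1.2) = -0.936 pp.
Output growth = -0.4 + 1.154 = 0.754%.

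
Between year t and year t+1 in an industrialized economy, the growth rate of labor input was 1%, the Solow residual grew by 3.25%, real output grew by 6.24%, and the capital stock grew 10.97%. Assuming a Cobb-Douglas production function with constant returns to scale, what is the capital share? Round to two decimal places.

gY = gA + α·gK + (1−α)·gL, so gY − gA − gL = α(gK − gL).
6.24 − 3.25 − 1 = α × (10.97 − 1).
1.99 = 9.97 α, so α = 0.1996.

0.20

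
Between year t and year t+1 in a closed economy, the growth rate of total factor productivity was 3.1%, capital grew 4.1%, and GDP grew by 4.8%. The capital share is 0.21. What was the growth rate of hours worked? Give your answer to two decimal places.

Labor's share = 1 − 0.21 = 0.79.
gY = gA + 0.21×4.1 + 0.79×g.
0.79×g = 4.8 − 3.1 − 0.861 = 0.839.
g = 0.839 / 0.79 = 1.062%.

Hours worked growth was 1.06%.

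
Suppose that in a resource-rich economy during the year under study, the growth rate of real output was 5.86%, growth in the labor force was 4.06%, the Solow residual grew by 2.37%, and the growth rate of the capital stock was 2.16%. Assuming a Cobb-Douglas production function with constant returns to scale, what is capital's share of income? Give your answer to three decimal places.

0.300

gY = gA + α·gK + (1−α)·gL, so gY − gA − gL = α(gK − gL).
5.86 − 2.37 − 4.06 = α × (2.16 − 4.06).
-0.57 = -1.9 α, so α = 0.3.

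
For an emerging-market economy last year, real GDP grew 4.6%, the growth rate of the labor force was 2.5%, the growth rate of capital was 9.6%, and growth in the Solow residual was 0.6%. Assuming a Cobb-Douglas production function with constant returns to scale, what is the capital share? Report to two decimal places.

0.21

gY = gA + α·gK + (1−α)·gL, so gY − gA − gL = α(gK − gL).
4.6 − 0.6 − 2.5 = α × (9.6 − 2.5).
1.5 = 7.1 α, so α = 0.2113.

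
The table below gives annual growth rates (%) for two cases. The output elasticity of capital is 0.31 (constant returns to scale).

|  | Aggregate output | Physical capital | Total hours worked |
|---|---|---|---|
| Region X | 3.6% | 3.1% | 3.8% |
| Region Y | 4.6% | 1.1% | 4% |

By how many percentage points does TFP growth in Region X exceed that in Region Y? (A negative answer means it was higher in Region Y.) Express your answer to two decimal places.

-1.48 percentage points

Labor's share = 1 − 0.31 = 0.69.
Region X: TFP = 3.6 − 0.961 − 2.622 = 0.017%.
Region Y: TFP = 4.6 − 0.341 − 2.76 = 1.499%.
Difference = 0.017 − (1.499) = -1.482 pp.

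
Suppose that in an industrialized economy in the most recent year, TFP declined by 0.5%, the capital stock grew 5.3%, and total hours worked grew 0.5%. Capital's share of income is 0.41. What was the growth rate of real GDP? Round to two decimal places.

1.97%

Labor's share = 1 − 0.41 = 0.59.
The capital stock: 0.41 × 5.3 = 2.173 pp.
Total hours worked: 0.59 × 0.5 = 0.295 pp.
Output growth = -0.5 + 2.468 = 1.968%.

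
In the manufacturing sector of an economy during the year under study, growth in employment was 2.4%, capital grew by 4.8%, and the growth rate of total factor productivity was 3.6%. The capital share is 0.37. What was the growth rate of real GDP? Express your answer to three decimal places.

6.888%

Labor's share = 1 − 0.37 = 0.63.
Capital: 0.37 × 4.8 = 1.776 pp.
Employment: 0.63 × 2.4 = 1.512 pp.
Output growth = 3.6 + 3.288 = 6.888%.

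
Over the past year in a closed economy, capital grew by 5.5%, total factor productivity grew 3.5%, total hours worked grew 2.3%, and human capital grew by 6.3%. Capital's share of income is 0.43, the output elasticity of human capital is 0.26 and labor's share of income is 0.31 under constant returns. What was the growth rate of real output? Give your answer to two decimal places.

Labor's share = 1 − 0.43 − 0.26 = 0.31.
Capital: 0.43 × 5.5 = 2.365 pp.
Human capital: 0.26 × 6.3 = 1.638 pp.
Total hours worked: 0.31 × 2.3 = 0.713 pp.
Output growth = 3.5 + 4.716 = 8.216%.

Real output growth was 8.22%.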